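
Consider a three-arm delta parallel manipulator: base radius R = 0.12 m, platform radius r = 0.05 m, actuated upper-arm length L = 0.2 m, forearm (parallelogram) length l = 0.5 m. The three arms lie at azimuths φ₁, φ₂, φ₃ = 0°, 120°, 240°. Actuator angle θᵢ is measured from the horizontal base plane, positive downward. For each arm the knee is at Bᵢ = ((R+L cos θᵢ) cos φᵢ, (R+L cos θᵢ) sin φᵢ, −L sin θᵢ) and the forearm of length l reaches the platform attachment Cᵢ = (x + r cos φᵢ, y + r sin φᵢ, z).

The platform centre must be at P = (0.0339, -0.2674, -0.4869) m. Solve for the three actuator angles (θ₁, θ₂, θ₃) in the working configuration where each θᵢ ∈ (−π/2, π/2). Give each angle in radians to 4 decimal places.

arm 1 (φ=0.0°): x'=0.0339, y'=-0.2674
  A=0.0361, B=-0.4869, C=(l²−L²−A²−y'²−z²)/(2L)=-0.2497
  γ=atan2(-0.4869,0.0361)=-1.4968;  ψ=arccos(-0.5114)=2.1076;  θ1=γ+ψ≈0.6108
rotate P by −φ2: (-0.2485, 0.1043, -0.4869)
  A=0.3185, B=-0.4869, C=(l²−L²−A²−y'²−z²)/(2L)=-0.3485
  θ2 = atan2(B,A) + arccos(C/0.5818) = 1.2216
φ3=240.0° → target in arm frame (0.2146, 0.1631)
  e−x'=-0.1446;  (l²−L²−(e−x')²−y'²−z²)/2L = -0.1864
  θ3 = atan2(B,A) + arccos(C/0.5079) = 0.0871

θ₁ = 0.6108, θ₂ = 1.2216, θ₃ = 0.0871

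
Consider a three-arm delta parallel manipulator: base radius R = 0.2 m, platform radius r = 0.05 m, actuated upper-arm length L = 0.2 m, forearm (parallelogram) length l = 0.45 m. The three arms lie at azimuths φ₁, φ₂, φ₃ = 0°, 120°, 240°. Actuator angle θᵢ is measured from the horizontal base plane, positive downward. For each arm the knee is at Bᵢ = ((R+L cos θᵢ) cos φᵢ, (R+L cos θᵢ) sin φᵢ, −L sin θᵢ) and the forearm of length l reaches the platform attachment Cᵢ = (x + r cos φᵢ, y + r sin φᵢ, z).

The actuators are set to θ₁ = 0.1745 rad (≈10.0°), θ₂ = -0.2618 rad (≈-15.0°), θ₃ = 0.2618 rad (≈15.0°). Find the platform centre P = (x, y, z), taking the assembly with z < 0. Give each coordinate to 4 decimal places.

(-0.0185, 0.0509, -0.2923)

centre 1 = (0.3470·cos0.0°, 0.3470·sin0.0°, -0.0347) = (0.3470, 0.0000, -0.0347)
φ2=120.0°: virtual centre (-0.1716, 0.2972, 0.0518), radius l
φ3=240.0°: virtual centre (-0.1716, -0.2972, -0.0518), radius l
|centre ₂|²−|centre ₁|² = -0.0011;  |centre ₃|²−|centre ₁|² = -0.0011
linear system: -1.0371x+0.5944y = -0.0011−0.1730z; -1.0371x+-0.5944y = -0.0011−-0.0341z
det = 1.2329;  x = 0.0011+0.0670z,  y = 0.0000+-0.1742z
sphere 1 gives Az²+Bz+C=0 with A=1.0348, B=0.0231, C=-0.0817;  B²−4AC=0.3386;  roots -0.2923, 0.2700;  negative root z = -0.2923
x = -0.0185, y = 0.0509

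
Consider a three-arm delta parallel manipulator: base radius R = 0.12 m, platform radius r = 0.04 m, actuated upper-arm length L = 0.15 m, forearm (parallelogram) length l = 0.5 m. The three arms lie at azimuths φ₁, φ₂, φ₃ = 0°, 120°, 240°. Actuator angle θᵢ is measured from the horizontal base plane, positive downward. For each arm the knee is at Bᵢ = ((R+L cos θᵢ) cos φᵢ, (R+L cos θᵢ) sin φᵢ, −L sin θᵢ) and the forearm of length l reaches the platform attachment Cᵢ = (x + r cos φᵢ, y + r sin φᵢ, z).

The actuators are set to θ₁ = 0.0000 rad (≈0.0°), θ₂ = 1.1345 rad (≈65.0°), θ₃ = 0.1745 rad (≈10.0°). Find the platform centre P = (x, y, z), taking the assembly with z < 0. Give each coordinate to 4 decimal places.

arm 1 at φ=0.0°: (R−r)+L cos θ1 = 0.2300;  S1 = (0.2300, 0.0000, 0.0000)
φ2=120.0°: virtual centre (-0.0717, 0.1242, -0.1359), radius l
arm 3 at φ=240.0°: (R−r)+L cos θ3 = 0.2277;  S3 = (-0.1139, -0.1972, -0.0260)
subtract pairs → two planes through P
linear system: -0.6034x+0.2484y = -0.0139−-0.2719z; -0.6877x+-0.3944y = -0.0004−-0.0521z
det = 0.4088;  x = 0.0136+-0.2940z,  y = -0.0228+0.3805z
sphere 1 gives Az²+Bz+C=0 with A=1.2312, B=0.1099, C=-0.2026;  B²−4AC=1.0101;  roots -0.4528, 0.3635;  negative root z = -0.4528
x = 0.1467, y = -0.1951

(0.1467, -0.1951, -0.4528)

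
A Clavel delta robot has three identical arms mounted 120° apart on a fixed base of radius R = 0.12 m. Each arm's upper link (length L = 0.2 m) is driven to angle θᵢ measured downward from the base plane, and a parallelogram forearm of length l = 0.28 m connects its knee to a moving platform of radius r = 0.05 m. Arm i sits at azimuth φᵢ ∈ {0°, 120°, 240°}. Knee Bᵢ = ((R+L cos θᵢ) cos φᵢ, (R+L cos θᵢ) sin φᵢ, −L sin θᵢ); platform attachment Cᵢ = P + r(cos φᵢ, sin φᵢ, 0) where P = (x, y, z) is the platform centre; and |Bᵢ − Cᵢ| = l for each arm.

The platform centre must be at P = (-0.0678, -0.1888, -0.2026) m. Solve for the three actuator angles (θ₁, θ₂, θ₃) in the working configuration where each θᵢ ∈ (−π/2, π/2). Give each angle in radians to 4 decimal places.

arm 1 (φ=0.0°): x'=-0.0678, y'=-0.1888
  A=0.1378, B=-0.2026, C=(l²−L²−A²−y'²−z²)/(2L)=-0.1432
  γ=atan2(-0.2026,0.1378)=-0.9735;  ψ=arccos(-0.5844)=2.1950;  θ1=γ+ψ≈1.2215
φ2=120.0° → target in arm frame (-0.1296, 0.1531)
  A=0.1996, B=-0.2026, C=(l²−L²−A²−y'²−z²)/(2L)=-0.1648
  √(A²+B²)=0.2844;  θ2 = -0.7928+2.1890 ≈ 1.3961
φ3=240.0° → target in arm frame (0.1974, 0.0357)
  A=-0.1274, B=-0.2026, C=(l²−L²−A²−y'²−z²)/(2L)=-0.0504
  γ=atan2(-0.2026,-0.1274)=-2.1322;  ψ=arccos(-0.2105)=1.7829;  θ3=γ+ψ≈-0.3493

θ₁ = 1.2215, θ₂ = 1.3961, θ₃ = -0.3493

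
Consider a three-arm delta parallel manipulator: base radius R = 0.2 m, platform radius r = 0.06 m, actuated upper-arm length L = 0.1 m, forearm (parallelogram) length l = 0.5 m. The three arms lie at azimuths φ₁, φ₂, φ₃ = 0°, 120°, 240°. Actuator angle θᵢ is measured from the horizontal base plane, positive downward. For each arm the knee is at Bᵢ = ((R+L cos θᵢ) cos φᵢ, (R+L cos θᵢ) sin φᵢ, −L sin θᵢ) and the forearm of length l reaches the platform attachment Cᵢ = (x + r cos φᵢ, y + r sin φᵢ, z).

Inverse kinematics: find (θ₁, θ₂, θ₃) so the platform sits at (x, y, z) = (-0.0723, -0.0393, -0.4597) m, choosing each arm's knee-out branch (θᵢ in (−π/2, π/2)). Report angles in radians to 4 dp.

θ₁ = 0.6107, θ₂ = 0.2612, θ₃ = -0.0876

arm 1 (φ=0.0°): x'=-0.0723, y'=-0.0393
  e−x'=0.2123;  (l²−L²−(e−x')²−y'²−z²)/2L = -0.0897
  γ=atan2(-0.4597,0.2123)=-1.1382;  ψ=arccos(-0.1771)=1.7489;  θ1=γ+ψ≈0.6107
φ2=120.0° → target in arm frame (0.0021, 0.0823)
  e−x'=0.1379;  (l²−L²−(e−x')²−y'²−z²)/2L = 0.0145
  γ=atan2(-0.4597,0.1379)=-1.2794;  ψ=arccos(0.0302)=1.5406;  θ2=γ+ψ≈0.2612
rotate P by −φ3: (0.0702, -0.0430, -0.4597)
  A=0.0698, B=-0.4597, C=(l²−L²−A²−y'²−z²)/(2L)=0.1098
  θ3 = atan2(B,A) + arccos(C/0.4650) = -0.0876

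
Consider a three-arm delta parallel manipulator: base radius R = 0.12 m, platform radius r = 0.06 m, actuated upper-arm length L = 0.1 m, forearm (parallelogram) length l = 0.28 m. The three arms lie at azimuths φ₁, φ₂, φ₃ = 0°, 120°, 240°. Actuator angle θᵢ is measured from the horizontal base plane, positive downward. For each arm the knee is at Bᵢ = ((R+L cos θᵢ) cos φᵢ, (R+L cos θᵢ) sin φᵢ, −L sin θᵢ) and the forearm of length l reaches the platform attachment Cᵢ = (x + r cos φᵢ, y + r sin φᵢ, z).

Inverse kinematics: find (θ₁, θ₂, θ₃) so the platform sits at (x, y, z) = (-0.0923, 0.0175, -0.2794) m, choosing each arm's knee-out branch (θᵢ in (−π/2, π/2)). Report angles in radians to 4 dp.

θ₁ = 1.0472, θ₂ = 0.2621, θ₃ = 0.4366

arm 1 (φ=0.0°): x'=-0.0923, y'=0.0175
  A cos θ + B sin θ = C:  0.1523·cos θ + -0.2794·sin θ = -0.1658
  √(A²+B²)=0.3182;  θ1 = -1.0717+2.1190 ≈ 1.0472
φ2=120.0° → target in arm frame (0.0613, 0.0712)
  e−x'=-0.0013;  (l²−L²−(e−x')²−y'²−z²)/2L = -0.0737
  θ2 = atan2(B,A) + arccos(C/0.2794) = 0.2621
arm 3 (φ=240.0°): x'=0.0310, y'=-0.0887
  A cos θ + B sin θ = C:  0.0290·cos θ + -0.2794·sin θ = -0.0919
  γ=atan2(-0.2794,0.0290)=-1.4674;  ψ=arccos(-0.3270)=1.9039;  θ3=γ+ψ≈0.4366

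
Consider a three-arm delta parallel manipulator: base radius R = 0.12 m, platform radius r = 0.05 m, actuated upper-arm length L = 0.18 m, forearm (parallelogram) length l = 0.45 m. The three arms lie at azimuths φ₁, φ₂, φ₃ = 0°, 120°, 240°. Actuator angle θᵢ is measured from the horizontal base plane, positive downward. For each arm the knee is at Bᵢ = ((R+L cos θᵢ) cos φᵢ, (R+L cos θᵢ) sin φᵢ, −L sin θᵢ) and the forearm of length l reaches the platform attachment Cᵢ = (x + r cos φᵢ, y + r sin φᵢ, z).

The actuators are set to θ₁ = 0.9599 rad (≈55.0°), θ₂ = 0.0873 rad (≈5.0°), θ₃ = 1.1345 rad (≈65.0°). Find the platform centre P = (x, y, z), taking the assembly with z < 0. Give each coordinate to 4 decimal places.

(-0.0705, 0.2096, -0.4624)

arm 1 at φ=0.0°: ρ1 = 0.1732;  O1 = (0.1732, 0.0000, -0.1474)
arm 2 at φ=120.0°: ρ2 = 0.2493;  O2 = (-0.1247, 0.2159, -0.0157)
O3 = (0.1461·cos240.0°, 0.1461·sin240.0°, -0.1631) = (-0.0730, -0.1265, -0.1631)
subtract pairs → two planes through P
linear system: -0.5958x+0.4318y = 0.0106−0.2635z; -0.4926x+-0.2530y = -0.0038−-0.0314z
Cramer: x(z) = -0.0029+0.1461z;  y(z) = 0.0207-0.4086z
sphere 1 gives Az²+Bz+C=0 with A=1.1883, B=0.2265, C=-0.1493;  B²−4AC=0.7610;  roots -0.4624, 0.2717;  negative root z = -0.4624
x = -0.0705, y = 0.2096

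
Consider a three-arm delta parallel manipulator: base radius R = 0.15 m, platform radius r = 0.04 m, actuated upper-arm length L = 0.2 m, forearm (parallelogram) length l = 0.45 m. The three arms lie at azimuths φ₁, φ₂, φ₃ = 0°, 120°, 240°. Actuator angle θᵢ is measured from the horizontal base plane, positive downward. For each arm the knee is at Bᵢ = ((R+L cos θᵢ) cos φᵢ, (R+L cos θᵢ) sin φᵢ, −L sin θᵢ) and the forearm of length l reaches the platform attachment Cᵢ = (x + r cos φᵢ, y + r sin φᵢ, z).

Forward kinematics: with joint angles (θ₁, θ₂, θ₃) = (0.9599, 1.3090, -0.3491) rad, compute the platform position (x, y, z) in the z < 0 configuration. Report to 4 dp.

centre 1 = (0.2247·cos0.0°, 0.2247·sin0.0°, -0.1638) = (0.2247, 0.0000, -0.1638)
arm 2 at φ=120.0°: (R−r)+L cos θ2 = 0.1618;  centre 2 = (-0.0809, 0.1401, -0.1932)
centre 3 = (0.2979·cos240.0°, 0.2979·sin240.0°, 0.0684) = (-0.1490, -0.2580, 0.0684)
subtract pairs → two planes through P
plane₁₂: -0.6112x+0.2802y+-0.0587z = -0.0139
det = 0.5248;  x = 0.0050+0.1902z,  y = -0.0385+0.6246z
sphere 1 gives Az²+Bz+C=0 with A=1.4263, B=0.1960, C=-0.1259;  B²−4AC=0.7567;  roots -0.3737, 0.2363;  negative root z = -0.3737
x = -0.0661, y = -0.2719

(-0.0661, -0.2719, -0.3737)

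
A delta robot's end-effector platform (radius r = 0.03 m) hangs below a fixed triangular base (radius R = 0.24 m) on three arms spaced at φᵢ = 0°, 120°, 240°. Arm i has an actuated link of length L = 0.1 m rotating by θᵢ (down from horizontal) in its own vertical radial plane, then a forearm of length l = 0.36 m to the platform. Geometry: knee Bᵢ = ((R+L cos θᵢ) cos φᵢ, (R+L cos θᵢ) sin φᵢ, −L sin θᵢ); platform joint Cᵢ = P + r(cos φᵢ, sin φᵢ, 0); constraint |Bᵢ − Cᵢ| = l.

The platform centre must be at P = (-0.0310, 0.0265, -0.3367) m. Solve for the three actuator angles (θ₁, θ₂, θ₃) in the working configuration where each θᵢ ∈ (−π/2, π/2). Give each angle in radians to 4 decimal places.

arm 1 (φ=0.0°): x'=-0.0310, y'=0.0265
  A cos θ + B sin θ = C:  0.2410·cos θ + -0.3367·sin θ = -0.2628
  θ1 = atan2(B,A) + arccos(C/0.4141) = 1.3087
arm 2 (φ=120.0°): x'=0.0384, y'=0.0136
  A cos θ + B sin θ = C:  0.1716·cos θ + -0.3367·sin θ = -0.1169
  θ2 = atan2(B,A) + arccos(C/0.3779) = 0.7858
rotate P by −φ3: (-0.0074, -0.0401, -0.3367)
  e−x'=0.2174;  (l²−L²−(e−x')²−y'²−z²)/2L = -0.2133
  √(A²+B²)=0.4008;  θ3 = -0.9974+2.1319 ≈ 1.1346

θ₁ = 1.3087, θ₂ = 0.7858, θ₃ = 1.1346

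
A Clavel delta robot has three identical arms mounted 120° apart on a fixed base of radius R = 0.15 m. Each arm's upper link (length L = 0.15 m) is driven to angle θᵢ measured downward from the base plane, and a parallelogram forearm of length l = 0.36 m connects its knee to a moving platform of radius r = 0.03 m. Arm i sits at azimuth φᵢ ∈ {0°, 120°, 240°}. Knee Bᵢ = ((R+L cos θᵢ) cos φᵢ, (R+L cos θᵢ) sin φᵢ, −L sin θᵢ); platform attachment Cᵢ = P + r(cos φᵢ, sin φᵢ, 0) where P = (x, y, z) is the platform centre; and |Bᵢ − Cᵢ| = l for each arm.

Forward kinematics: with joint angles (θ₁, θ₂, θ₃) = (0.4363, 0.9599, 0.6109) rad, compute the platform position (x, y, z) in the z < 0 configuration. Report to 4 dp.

(0.0521, -0.0476, -0.3562)

O1 = (0.2559·cos0.0°, 0.2559·sin0.0°, -0.0634) = (0.2559, 0.0000, -0.0634)
φ2=120.0°: virtual centre (-0.1030, 0.1784, -0.1229), radius l
φ3=240.0°: virtual centre (-0.1214, -0.2103, -0.0860), radius l
|O₂|²−|O₁|² = -0.0120;  |O₃|²−|O₁|² = -0.0031
[-0.7179 0.3569 -0.1190]·P = -0.0120;  [-0.7548 -0.4207 -0.0453]·P = -0.0031
Cramer: x(z) = 0.0108-0.1159z;  y(z) = -0.0119+0.1002z
into |P−O₁|² = l²: 1.0235z² + 0.1812z + -0.0653 = 0;  Δ = 0.3003;  z = -0.3562 or 0.1792 → z<0 root = -0.3562
x = 0.0521, y = -0.0476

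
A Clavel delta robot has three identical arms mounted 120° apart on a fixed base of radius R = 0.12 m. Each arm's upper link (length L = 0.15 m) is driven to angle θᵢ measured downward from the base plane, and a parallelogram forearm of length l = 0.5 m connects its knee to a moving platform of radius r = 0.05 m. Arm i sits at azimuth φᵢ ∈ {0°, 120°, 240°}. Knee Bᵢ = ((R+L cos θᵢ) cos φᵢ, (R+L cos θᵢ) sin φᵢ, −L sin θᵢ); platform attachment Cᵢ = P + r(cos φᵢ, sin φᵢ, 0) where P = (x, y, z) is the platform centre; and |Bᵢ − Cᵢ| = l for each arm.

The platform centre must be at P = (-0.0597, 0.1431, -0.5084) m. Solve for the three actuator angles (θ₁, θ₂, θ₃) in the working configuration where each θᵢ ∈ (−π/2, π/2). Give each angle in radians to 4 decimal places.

arm 1 (φ=0.0°): x'=-0.0597, y'=0.1431
  A=0.1297, B=-0.5084, C=(l²−L²−A²−y'²−z²)/(2L)=-0.2276
  θ1 = atan2(B,A) + arccos(C/0.5247) = 0.6984
arm 2 (φ=120.0°): x'=0.1538, y'=-0.0198
  A=-0.0838, B=-0.5084, C=(l²−L²−A²−y'²−z²)/(2L)=-0.1279
  √(A²+B²)=0.5153;  θ2 = -1.7341+1.8217 ≈ 0.0876
φ3=240.0° → target in arm frame (-0.0941, -0.1233)
  A=0.1641, B=-0.5084, C=(l²−L²−A²−y'²−z²)/(2L)=-0.2436
  √(A²+B²)=0.5342;  θ3 = -1.2586+2.0443 ≈ 0.7857

θ₁ = 0.6984, θ₂ = 0.0876, θ₃ = 0.7857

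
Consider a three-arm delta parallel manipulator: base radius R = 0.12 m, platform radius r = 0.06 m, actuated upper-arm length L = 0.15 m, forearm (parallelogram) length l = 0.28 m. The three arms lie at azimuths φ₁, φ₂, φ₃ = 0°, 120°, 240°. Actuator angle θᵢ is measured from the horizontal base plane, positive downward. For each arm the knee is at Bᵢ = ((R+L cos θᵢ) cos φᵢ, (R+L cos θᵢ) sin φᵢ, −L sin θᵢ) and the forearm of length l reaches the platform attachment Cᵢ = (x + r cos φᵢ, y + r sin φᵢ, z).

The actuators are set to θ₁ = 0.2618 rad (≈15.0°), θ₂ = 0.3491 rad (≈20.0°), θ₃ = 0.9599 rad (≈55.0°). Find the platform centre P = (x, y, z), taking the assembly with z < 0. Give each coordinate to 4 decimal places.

(0.0564, 0.0787, -0.2628)

S1 = (0.2049·cos0.0°, 0.2049·sin0.0°, -0.0388) = (0.2049, 0.0000, -0.0388)
arm 2 at φ=120.0°: ρ2 = 0.2010;  S2 = (-0.1005, 0.1740, -0.0513)
φ3=240.0°: virtual centre (-0.0730, -0.1265, -0.1229), radius l
|S₂|²−|S₁|² = -0.0005;  |S₃|²−|S₁|² = -0.0071
plane₁₂: -0.6107x+0.3481y+-0.0250z = -0.0005
Cramer: x(z) = 0.0074-0.1863z;  y(z) = 0.0116-0.2552z
quadratic in z: (1.0998)z²+(0.1453)z+(-0.0378)=0, √Δ=0.4327 → z ∈ {-0.2628, 0.1307}; z = -0.2628 (taking z<0)
x = 0.0564, y = 0.0787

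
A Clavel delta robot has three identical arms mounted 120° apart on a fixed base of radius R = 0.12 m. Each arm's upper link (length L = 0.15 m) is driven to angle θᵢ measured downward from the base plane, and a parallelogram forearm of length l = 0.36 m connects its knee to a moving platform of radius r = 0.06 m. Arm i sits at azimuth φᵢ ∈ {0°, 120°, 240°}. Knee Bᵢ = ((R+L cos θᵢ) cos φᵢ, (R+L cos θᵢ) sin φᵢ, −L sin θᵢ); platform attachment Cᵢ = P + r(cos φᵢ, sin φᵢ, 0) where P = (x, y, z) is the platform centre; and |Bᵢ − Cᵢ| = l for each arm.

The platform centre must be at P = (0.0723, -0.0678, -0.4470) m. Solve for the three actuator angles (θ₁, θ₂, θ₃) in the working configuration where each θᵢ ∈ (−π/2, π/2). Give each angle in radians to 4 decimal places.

arm 1 (φ=0.0°): x'=0.0723, y'=-0.0678
  e−x'=-0.0123;  (l²−L²−(e−x')²−y'²−z²)/2L = -0.3249
  γ=atan2(-0.4470,-0.0123)=-1.5983;  ψ=arccos(-0.7265)=2.3840;  θ1=γ+ψ≈0.7857
arm 2 (φ=120.0°): x'=-0.0949, y'=-0.0287
  A=0.1549, B=-0.4470, C=(l²−L²−A²−y'²−z²)/(2L)=-0.3917
  θ2 = atan2(B,A) + arccos(C/0.4731) = 1.3091
arm 3 (φ=240.0°): x'=0.0226, y'=0.0965
  A cos θ + B sin θ = C:  0.0374·cos θ + -0.4470·sin θ = -0.3448
  √(A²+B²)=0.4486;  θ3 = -1.4872+2.4474 ≈ 0.9601

θ₁ = 0.7857, θ₂ = 1.3091, θ₃ = 0.9601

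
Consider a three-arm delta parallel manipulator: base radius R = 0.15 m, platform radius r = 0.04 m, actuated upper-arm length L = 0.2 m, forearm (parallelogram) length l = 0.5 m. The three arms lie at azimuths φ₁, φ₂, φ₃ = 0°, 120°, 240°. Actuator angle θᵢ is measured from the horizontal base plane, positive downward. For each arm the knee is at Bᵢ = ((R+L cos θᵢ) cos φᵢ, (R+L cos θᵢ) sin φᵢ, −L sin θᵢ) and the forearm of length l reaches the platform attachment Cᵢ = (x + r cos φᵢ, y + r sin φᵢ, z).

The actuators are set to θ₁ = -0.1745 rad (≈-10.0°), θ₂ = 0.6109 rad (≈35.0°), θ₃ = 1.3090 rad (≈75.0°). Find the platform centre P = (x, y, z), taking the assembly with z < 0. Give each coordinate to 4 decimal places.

O1 = (0.3070·cos0.0°, 0.3070·sin0.0°, 0.0347) = (0.3070, 0.0000, 0.0347)
O2 = (0.2738·cos120.0°, 0.2738·sin120.0°, -0.1147) = (-0.1369, 0.2371, -0.1147)
φ3=240.0°: virtual centre (-0.0809, -0.1401, -0.1932), radius l
|O₂|²−|O₁|² = -0.0073;  |O₃|²−|O₁|² = -0.0319
[-0.8878 0.4743 -0.2989]·P = -0.0073;  [-0.7757 -0.2802 -0.4558]·P = -0.0319
Cramer: x(z) = 0.0279-0.4864z;  y(z) = 0.0368-0.2802z
sphere 1 gives Az²+Bz+C=0 with A=1.3151, B=0.1814, C=-0.1696;  B²−4AC=0.9248;  roots -0.4346, 0.2967;  negative root z = -0.4346
x = 0.2393, y = 0.1586

(0.2393, 0.1586, -0.4346)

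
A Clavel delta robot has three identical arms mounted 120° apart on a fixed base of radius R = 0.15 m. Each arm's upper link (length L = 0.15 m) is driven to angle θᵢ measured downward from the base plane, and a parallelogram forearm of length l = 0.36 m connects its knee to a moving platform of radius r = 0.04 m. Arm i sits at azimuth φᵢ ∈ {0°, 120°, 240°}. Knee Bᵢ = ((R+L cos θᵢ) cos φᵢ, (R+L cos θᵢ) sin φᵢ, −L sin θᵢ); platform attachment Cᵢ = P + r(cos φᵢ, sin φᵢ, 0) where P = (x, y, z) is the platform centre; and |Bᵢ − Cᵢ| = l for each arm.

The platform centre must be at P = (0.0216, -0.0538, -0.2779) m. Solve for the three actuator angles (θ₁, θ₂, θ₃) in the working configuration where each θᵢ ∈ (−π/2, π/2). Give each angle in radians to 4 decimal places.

θ₁ = 0.0872, θ₂ = 0.5238, θ₃ = -0.0003

rotate P by −φ1: (0.0216, -0.0538, -0.2779)
  A cos θ + B sin θ = C:  0.0884·cos θ + -0.2779·sin θ = 0.0639
  θ1 = atan2(B,A) + arccos(C/0.2916) = 0.0872
rotate P by −φ2: (-0.0574, 0.0082, -0.2779)
  A cos θ + B sin θ = C:  0.1674·cos θ + -0.2779·sin θ = 0.0059
  θ2 = atan2(B,A) + arccos(C/0.3244) = 0.5238
arm 3 (φ=240.0°): x'=0.0358, y'=0.0456
  A=0.0742, B=-0.2779, C=(l²−L²−A²−y'²−z²)/(2L)=0.0743
  √(A²+B²)=0.2876;  θ3 = -1.3099+1.3096 ≈ -0.0003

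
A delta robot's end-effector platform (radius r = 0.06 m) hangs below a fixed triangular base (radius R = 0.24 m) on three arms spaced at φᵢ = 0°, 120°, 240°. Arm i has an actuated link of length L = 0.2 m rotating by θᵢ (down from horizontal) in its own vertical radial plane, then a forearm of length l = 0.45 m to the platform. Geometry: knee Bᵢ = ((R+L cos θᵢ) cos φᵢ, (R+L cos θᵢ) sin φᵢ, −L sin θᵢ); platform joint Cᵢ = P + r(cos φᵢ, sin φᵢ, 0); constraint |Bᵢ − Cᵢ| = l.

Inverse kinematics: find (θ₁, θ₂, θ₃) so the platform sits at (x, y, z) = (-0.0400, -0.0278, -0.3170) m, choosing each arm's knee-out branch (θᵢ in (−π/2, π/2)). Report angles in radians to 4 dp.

φ1=0.0° → target in arm frame (-0.0400, -0.0278)
  A=0.2200, B=-0.3170, C=(l²−L²−A²−y'²−z²)/(2L)=0.0321
  γ=atan2(-0.3170,0.2200)=-0.9641;  ψ=arccos(0.0832)=1.4875;  θ1=γ+ψ≈0.5234
φ2=120.0° → target in arm frame (-0.0041, 0.0485)
  A cos θ + B sin θ = C:  0.1841·cos θ + -0.3170·sin θ = 0.0644
  θ2 = atan2(B,A) + arccos(C/0.3666) = 0.3494
φ3=240.0° → target in arm frame (0.0441, -0.0207)
  e−x'=0.1359;  (l²−L²−(e−x')²−y'²−z²)/2L = 0.1078
  γ=atan2(-0.3170,0.1359)=-1.1657;  ψ=arccos(0.3124)=1.2530;  θ3=γ+ψ≈0.0873

θ₁ = 0.5234, θ₂ = 0.3494, θ₃ = 0.0873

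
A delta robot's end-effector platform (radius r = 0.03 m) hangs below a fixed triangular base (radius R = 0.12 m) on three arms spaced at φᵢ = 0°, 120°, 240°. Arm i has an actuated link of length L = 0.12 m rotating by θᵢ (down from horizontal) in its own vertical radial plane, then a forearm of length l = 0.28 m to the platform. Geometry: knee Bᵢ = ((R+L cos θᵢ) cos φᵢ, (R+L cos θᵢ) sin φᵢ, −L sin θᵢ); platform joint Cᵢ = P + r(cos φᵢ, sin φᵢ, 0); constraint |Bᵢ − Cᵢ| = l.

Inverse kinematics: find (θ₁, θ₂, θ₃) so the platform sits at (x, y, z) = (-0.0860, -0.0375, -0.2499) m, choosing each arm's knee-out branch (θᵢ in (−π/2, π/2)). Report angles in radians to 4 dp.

rotate P by −φ1: (-0.0860, -0.0375, -0.2499)
  e−x'=0.1760;  (l²−L²−(e−x')²−y'²−z²)/2L = -0.1285
  γ=atan2(-0.2499,0.1760)=-0.9572;  ψ=arccos(-0.4203)=2.0046;  θ1=γ+ψ≈1.0474
rotate P by −φ2: (0.0105, 0.0932, -0.2499)
  A=0.0795, B=-0.2499, C=(l²−L²−A²−y'²−z²)/(2L)=-0.0561
  √(A²+B²)=0.2622;  θ2 = -1.2629+1.7863 ≈ 0.5234
arm 3 (φ=240.0°): x'=0.0755, y'=-0.0557
  A cos θ + B sin θ = C:  0.0145·cos θ + -0.2499·sin θ = -0.0074
  θ3 = atan2(B,A) + arccos(C/0.2503) = 0.0875

θ₁ = 1.0474, θ₂ = 0.5234, θ₃ = 0.0875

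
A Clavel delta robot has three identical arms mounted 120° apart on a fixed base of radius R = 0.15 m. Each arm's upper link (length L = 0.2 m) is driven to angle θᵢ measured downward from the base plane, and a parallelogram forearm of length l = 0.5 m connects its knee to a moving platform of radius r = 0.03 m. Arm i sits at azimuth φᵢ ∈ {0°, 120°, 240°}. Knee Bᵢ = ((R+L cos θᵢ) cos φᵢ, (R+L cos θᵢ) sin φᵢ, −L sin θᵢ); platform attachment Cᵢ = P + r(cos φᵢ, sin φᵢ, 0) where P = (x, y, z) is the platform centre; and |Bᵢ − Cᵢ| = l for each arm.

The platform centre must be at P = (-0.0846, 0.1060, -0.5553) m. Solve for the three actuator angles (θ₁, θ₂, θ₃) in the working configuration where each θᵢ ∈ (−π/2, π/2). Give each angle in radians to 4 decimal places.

θ₁ = 1.0473, θ₂ = 0.4363, θ₃ = 0.9598

rotate P by −φ1: (-0.0846, 0.1060, -0.5553)
  A cos θ + B sin θ = C:  0.2046·cos θ + -0.5553·sin θ = -0.3786
  √(A²+B²)=0.5918;  θ1 = -1.2178+2.2651 ≈ 1.0473
arm 2 (φ=120.0°): x'=0.1341, y'=0.0203
  A=-0.0141, B=-0.5553, C=(l²−L²−A²−y'²−z²)/(2L)=-0.2474
  γ=atan2(-0.5553,-0.0141)=-1.5962;  ψ=arccos(-0.4454)=2.0324;  θ2=γ+ψ≈0.4363
arm 3 (φ=240.0°): x'=-0.0495, y'=-0.1263
  A=0.1695, B=-0.5553, C=(l²−L²−A²−y'²−z²)/(2L)=-0.3576
  θ3 = atan2(B,A) + arccos(C/0.5806) = 0.9598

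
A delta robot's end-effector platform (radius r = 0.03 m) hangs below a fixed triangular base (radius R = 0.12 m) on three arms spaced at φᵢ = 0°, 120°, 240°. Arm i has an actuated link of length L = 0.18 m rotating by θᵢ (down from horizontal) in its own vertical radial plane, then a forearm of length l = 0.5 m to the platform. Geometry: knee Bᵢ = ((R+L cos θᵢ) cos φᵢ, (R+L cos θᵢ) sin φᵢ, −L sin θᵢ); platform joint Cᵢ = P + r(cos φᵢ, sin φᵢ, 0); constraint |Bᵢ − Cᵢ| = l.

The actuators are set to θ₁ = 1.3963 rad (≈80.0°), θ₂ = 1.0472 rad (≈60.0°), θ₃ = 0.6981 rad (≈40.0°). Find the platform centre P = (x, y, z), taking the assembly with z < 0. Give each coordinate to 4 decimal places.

(-0.1380, -0.0710, -0.5989)

arm 1 at φ=0.0°: e+L cos θ1 = 0.1213;  O1 = (0.1213, 0.0000, -0.1773)
arm 2 at φ=120.0°: e+L cos θ2 = 0.1800;  O2 = (-0.0900, 0.1559, -0.1559)
arm 3 at φ=240.0°: e+L cos θ3 = 0.2279;  O3 = (-0.1139, -0.1974, -0.1157)
eliminate P² terms by subtracting sphere 1 from 2 and 3
plane₁₂: -0.4225x+0.3118y+0.0428z = 0.0106
det = 0.3134;  x = -0.0324+0.1763z,  y = -0.0100+0.1018z
into |P−O₁|² = l²: 1.0415z² + 0.2983z + -0.1949 = 0;  Δ = 0.9008;  z = -0.5989 or 0.3124 → z<0 root = -0.5989
x = -0.1380, y = -0.0710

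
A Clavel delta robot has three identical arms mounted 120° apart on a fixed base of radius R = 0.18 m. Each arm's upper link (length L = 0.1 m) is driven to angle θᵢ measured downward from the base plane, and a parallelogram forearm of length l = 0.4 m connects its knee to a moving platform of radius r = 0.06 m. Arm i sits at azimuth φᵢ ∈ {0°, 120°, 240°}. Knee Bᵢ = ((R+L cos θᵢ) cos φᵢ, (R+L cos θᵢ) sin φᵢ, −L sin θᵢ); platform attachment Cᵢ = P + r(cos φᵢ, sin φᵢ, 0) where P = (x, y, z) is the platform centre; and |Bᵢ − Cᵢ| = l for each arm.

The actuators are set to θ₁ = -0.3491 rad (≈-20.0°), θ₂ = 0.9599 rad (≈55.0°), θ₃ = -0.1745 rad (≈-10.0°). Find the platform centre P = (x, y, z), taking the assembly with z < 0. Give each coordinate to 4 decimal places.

arm 1 at φ=0.0°: ρ1 = 0.2140;  centre 1 = (0.2140, 0.0000, 0.0342)
centre 2 = (0.1774·cos120.0°, 0.1774·sin120.0°, -0.0819) = (-0.0887, 0.1536, -0.0819)
φ3=240.0°: virtual centre (-0.1092, -0.1892, 0.0174), radius l
subtract pairs → two planes through P
[-0.6053 0.3072 -0.2322]·P = -0.0088;  [-0.6464 -0.3784 -0.0337]·P = 0.0011
det = 0.4276;  x = 0.0070+-0.2297z,  y = -0.0148+0.3034z
into |P−centre ₁|² = l²: 1.1448z² + 0.0177z + -0.1158 = 0;  Δ = 0.5305;  z = -0.3258 or 0.3104 → z<0 root = -0.3258
x = 0.0818, y = -0.1137

(0.0818, -0.1137, -0.3258)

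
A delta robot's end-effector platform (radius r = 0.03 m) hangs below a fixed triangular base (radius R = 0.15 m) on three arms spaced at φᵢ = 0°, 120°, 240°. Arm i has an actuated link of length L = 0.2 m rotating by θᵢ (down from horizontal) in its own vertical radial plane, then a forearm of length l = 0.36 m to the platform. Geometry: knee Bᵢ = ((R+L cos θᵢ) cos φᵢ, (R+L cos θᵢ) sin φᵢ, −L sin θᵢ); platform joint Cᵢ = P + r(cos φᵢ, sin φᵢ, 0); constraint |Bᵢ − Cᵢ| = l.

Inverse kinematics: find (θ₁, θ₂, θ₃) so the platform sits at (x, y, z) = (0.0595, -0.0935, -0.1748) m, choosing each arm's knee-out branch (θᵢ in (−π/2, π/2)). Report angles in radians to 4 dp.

arm 1 (φ=0.0°): x'=0.0595, y'=-0.0935
  A=0.0605, B=-0.1748, C=(l²−L²−A²−y'²−z²)/(2L)=0.1166
  θ1 = atan2(B,A) + arccos(C/0.1850) = -0.3489
φ2=120.0° → target in arm frame (-0.1107, -0.0048)
  A cos θ + B sin θ = C:  0.2307·cos θ + -0.1748·sin θ = 0.0145
  √(A²+B²)=0.2895;  θ2 = -0.6484+1.5208 ≈ 0.8724
rotate P by −φ3: (0.0512, 0.0983, -0.1748)
  e−x'=0.0688;  (l²−L²−(e−x')²−y'²−z²)/2L = 0.1116
  θ3 = atan2(B,A) + arccos(C/0.1878) = -0.2616

θ₁ = -0.3489, θ₂ = 0.8724, θ₃ = -0.2616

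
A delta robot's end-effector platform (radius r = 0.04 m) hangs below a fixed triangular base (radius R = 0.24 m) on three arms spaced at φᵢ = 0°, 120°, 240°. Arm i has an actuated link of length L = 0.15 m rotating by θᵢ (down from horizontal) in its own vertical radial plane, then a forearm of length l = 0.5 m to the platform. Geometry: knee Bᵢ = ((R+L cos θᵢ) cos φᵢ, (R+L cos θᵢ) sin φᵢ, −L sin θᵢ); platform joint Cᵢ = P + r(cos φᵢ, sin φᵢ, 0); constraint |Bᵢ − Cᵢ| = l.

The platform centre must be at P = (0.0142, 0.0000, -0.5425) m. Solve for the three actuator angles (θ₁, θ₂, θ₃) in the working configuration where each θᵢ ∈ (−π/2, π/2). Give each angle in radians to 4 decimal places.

φ1=0.0° → target in arm frame (0.0142, 0.0000)
  A=0.1858, B=-0.5425, C=(l²−L²−A²−y'²−z²)/(2L)=-0.3378
  θ1 = atan2(B,A) + arccos(C/0.5734) = 0.9598
φ2=120.0° → target in arm frame (-0.0071, -0.0123)
  A cos θ + B sin θ = C:  0.2071·cos θ + -0.5425·sin θ = -0.3662
  γ=atan2(-0.5425,0.2071)=-1.2061;  ψ=arccos(-0.6306)=2.2531;  θ2=γ+ψ≈1.0470
arm 3 (φ=240.0°): x'=-0.0071, y'=0.0123
  A cos θ + B sin θ = C:  0.2071·cos θ + -0.5425·sin θ = -0.3662
  γ=atan2(-0.5425,0.2071)=-1.2061;  ψ=arccos(-0.6306)=2.2531;  θ3=γ+ψ≈1.0470

θ₁ = 0.9598, θ₂ = 1.0470, θ₃ = 1.0470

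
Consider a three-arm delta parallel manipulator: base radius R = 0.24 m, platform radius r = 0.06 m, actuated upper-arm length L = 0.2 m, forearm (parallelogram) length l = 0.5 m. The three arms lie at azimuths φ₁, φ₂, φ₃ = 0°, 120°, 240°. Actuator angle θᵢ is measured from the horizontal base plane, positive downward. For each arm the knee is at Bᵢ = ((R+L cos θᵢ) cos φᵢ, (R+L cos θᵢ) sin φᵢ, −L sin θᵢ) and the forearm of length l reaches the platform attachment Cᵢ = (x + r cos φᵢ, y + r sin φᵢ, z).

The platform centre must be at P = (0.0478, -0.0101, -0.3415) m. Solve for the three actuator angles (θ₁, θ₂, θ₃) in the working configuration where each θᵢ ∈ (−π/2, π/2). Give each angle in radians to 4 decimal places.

arm 1 (φ=0.0°): x'=0.0478, y'=-0.0101
  e−x'=0.1322;  (l²−L²−(e−x')²−y'²−z²)/2L = 0.1895
  √(A²+B²)=0.3662;  θ1 = -1.2014+1.0269 ≈ -0.1745
φ2=120.0° → target in arm frame (-0.0326, -0.0363)
  A cos θ + B sin θ = C:  0.2126·cos θ + -0.3415·sin θ = 0.1171
  γ=atan2(-0.3415,0.2126)=-1.0139;  ψ=arccos(0.2911)=1.2755;  θ2=γ+ψ≈0.2616
φ3=240.0° → target in arm frame (-0.0152, 0.0464)
  e−x'=0.1952;  (l²−L²−(e−x')²−y'²−z²)/2L = 0.1328
  √(A²+B²)=0.3933;  θ3 = -1.0516+1.2263 ≈ 0.1747

θ₁ = -0.1745, θ₂ = 0.2616, θ₃ = 0.1747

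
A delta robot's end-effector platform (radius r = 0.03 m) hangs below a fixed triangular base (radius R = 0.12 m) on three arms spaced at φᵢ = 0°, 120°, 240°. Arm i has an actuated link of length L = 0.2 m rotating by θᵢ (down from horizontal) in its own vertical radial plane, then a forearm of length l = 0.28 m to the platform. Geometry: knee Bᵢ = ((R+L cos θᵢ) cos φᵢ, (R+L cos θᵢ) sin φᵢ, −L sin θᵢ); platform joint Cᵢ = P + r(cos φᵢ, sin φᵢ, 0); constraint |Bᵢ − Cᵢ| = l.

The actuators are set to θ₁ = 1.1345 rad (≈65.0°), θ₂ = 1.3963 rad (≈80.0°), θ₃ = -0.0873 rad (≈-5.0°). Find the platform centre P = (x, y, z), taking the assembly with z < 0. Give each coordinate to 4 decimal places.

φ1=0.0°: virtual centre (0.1745, 0.0000, -0.1813), radius l
arm 2 at φ=120.0°: ρ2 = 0.1247;  S2 = (-0.0624, 0.1080, -0.1970)
φ3=240.0°: virtual centre (-0.1446, -0.2505, 0.0174), radius l
subtract pairs → two planes through P
linear system: -0.4738x+0.2160y = -0.0090−-0.0314z; -0.6383x+-0.5010y = 0.0206−0.3974z
det = 0.3752;  x = 0.0001+0.1869z,  y = -0.0413+0.5552z
into |P−S₁|² = l²: 1.3431z² + 0.2515z + -0.0134 = 0;  Δ = 0.1353;  z = -0.2305 or 0.0433 → z<0 root = -0.2305
x = -0.0430, y = -0.1693

(-0.0430, -0.1693, -0.2305)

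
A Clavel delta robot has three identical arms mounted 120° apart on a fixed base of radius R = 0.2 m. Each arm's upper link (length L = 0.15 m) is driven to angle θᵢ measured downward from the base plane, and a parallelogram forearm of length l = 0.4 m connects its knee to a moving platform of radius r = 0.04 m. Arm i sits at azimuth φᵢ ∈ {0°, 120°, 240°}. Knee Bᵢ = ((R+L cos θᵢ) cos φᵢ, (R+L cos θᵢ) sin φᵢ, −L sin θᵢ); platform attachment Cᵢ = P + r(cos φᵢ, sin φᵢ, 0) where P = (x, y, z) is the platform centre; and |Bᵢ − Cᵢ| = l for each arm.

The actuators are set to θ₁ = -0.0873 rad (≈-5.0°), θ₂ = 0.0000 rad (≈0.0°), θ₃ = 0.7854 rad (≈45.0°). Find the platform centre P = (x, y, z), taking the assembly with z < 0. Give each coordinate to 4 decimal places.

arm 1 at φ=0.0°: e+L cos θ1 = 0.3094;  centre 1 = (0.3094, 0.0000, 0.0131)
arm 2 at φ=120.0°: e+L cos θ2 = 0.3100;  centre 2 = (-0.1550, 0.2685, 0.0000)
centre 3 = (0.2661·cos240.0°, 0.2661·sin240.0°, -0.1061) = (-0.1330, -0.2304, -0.1061)
subtract pairs → two planes through P
linear system: -0.9289x+0.5369y = 0.0002−-0.0262z; -0.8849x+-0.4608y = -0.0139−-0.2383z
Cramer: x(z) = 0.0082-0.1550z;  y(z) = 0.0144-0.2194z
sphere 1 gives Az²+Bz+C=0 with A=1.0722, B=0.0609, C=-0.0689;  B²−4AC=0.2990;  roots -0.2834, 0.2266;  negative root z = -0.2834
x = 0.0521, y = 0.0766

(0.0521, 0.0766, -0.2834)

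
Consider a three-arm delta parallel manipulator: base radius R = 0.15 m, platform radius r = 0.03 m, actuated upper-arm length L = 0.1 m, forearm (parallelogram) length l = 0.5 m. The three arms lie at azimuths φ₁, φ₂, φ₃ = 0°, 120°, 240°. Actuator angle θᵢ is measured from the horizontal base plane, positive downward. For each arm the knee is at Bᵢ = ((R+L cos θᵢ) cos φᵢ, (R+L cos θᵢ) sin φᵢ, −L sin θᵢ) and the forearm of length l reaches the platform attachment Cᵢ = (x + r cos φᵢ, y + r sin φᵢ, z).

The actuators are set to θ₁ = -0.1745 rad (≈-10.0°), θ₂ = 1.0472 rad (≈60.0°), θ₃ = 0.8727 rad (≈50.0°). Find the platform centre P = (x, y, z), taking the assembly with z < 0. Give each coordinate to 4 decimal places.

arm 1 at φ=0.0°: e+L cos θ1 = 0.2185;  O1 = (0.2185, 0.0000, 0.0174)
O2 = (0.1700·cos120.0°, 0.1700·sin120.0°, -0.0866) = (-0.0850, 0.1472, -0.0866)
O3 = (0.1843·cos240.0°, 0.1843·sin240.0°, -0.0766) = (-0.0921, -0.1596, -0.0766)
eliminate P² terms by subtracting sphere 1 from 2 and 3
[-0.6070 0.2944 -0.2079]·P = -0.0116;  [-0.6212 -0.3192 -0.1879]·P = -0.0082
Cramer: x(z) = 0.0163-0.3231z;  y(z) = -0.0060+0.0401z
into |P−O₁|² = l²: 1.1060z² + 0.0955z + -0.2088 = 0;  Δ = 0.9328;  z = -0.4798 or 0.3934 → z<0 root = -0.4798
x = 0.1713, y = -0.0252

(0.1713, -0.0252, -0.4798)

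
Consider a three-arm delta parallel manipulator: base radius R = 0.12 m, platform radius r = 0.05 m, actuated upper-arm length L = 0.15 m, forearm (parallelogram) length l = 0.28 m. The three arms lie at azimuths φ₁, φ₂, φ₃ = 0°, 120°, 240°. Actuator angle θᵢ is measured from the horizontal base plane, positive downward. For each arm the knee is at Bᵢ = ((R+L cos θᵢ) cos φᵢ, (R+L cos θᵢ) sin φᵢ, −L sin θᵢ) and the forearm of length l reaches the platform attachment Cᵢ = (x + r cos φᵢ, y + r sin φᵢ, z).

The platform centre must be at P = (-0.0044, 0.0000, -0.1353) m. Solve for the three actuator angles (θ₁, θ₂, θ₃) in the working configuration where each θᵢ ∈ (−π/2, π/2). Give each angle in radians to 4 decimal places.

θ₁ = -0.2616, θ₂ = -0.3486, θ₃ = -0.3486

arm 1 (φ=0.0°): x'=-0.0044, y'=0.0000
  e−x'=0.0744;  (l²−L²−(e−x')²−y'²−z²)/2L = 0.1069
  γ=atan2(-0.1353,0.0744)=-1.0680;  ψ=arccos(0.6921)=0.8064;  θ1=γ+ψ≈-0.2616
rotate P by −φ2: (0.0022, 0.0038, -0.1353)
  A cos θ + B sin θ = C:  0.0678·cos θ + -0.1353·sin θ = 0.1099
  θ2 = atan2(B,A) + arccos(C/0.1513) = -0.3486
φ3=240.0° → target in arm frame (0.0022, -0.0038)
  e−x'=0.0678;  (l²−L²−(e−x')²−y'²−z²)/2L = 0.1099
  √(A²+B²)=0.1513;  θ3 = -1.1063+0.7576 ≈ -0.3486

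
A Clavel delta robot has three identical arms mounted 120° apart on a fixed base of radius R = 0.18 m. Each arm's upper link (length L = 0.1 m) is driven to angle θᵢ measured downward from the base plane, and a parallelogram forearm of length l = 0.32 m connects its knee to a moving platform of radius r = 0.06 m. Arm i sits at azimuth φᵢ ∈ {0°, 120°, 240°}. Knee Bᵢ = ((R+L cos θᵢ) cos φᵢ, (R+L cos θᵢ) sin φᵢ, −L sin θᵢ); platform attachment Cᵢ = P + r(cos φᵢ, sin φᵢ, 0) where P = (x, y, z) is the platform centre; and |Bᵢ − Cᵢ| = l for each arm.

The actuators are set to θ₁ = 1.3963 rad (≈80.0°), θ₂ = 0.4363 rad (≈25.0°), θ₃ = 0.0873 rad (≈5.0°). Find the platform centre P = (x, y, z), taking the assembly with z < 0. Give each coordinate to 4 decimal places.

(-0.1222, -0.0270, -0.2837)

φ1=0.0°: virtual centre (0.1374, 0.0000, -0.0985), radius l
S2 = (0.2106·cos120.0°, 0.2106·sin120.0°, -0.0423) = (-0.1053, 0.1824, -0.0423)
S3 = (0.2196·cos240.0°, 0.2196·sin240.0°, -0.0087) = (-0.1098, -0.1902, -0.0087)
eliminate P² terms by subtracting sphere 1 from 2 and 3
linear system: -0.4854x+0.3648y = 0.0176−0.1124z; -0.4943x+-0.3804y = 0.0197−0.1795z
det = 0.3650;  x = -0.0381+0.2966z,  y = -0.0024+0.0864z
sphere 1 gives Az²+Bz+C=0 with A=1.0955, B=0.0925, C=-0.0619;  B²−4AC=0.2799;  roots -0.2837, 0.1993;  negative root z = -0.2837
x = -0.1222, y = -0.0270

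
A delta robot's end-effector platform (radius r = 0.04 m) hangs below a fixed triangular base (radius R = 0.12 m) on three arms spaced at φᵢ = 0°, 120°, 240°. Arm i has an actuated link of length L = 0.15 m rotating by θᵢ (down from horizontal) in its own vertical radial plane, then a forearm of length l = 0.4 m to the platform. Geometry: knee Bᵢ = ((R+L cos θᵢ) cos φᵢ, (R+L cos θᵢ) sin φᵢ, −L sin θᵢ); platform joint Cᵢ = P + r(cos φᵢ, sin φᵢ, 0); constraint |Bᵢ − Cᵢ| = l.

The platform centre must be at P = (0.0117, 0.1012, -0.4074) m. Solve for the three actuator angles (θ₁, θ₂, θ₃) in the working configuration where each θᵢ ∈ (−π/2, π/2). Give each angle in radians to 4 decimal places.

θ₁ = 0.5237, θ₂ = 0.2619, θ₃ = 0.8730

arm 1 (φ=0.0°): x'=0.0117, y'=0.1012
  A cos θ + B sin θ = C:  0.0683·cos θ + -0.4074·sin θ = -0.1446
  γ=atan2(-0.4074,0.0683)=-1.4047;  ψ=arccos(-0.3501)=1.9284;  θ1=γ+ψ≈0.5237
rotate P by −φ2: (0.0818, -0.0607, -0.4074)
  A cos θ + B sin θ = C:  -0.0018·cos θ + -0.4074·sin θ = -0.1072
  θ2 = atan2(B,A) + arccos(C/0.4074) = 0.2619
φ3=240.0° → target in arm frame (-0.0935, -0.0405)
  A=0.1735, B=-0.4074, C=(l²−L²−A²−y'²−z²)/(2L)=-0.2007
  √(A²+B²)=0.4428;  θ3 = -1.1682+2.0412 ≈ 0.8730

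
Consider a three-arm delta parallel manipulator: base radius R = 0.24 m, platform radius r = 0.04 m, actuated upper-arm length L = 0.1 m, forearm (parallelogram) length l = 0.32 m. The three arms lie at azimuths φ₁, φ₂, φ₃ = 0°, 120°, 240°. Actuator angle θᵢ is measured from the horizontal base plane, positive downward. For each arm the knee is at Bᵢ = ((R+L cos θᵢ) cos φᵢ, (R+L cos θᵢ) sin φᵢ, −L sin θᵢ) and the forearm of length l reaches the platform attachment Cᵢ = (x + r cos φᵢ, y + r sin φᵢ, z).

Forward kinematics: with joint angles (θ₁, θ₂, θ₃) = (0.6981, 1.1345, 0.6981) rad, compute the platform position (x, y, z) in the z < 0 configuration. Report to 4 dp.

centre 1 = (0.2766·cos0.0°, 0.2766·sin0.0°, -0.0643) = (0.2766, 0.0000, -0.0643)
φ2=120.0°: virtual centre (-0.1211, 0.2098, -0.0906), radius l
arm 3 at φ=240.0°: e+L cos θ3 = 0.2766;  centre 3 = (-0.1383, -0.2395, -0.0643)
eliminate P² terms by subtracting sphere 1 from 2 and 3
linear system: -0.7955x+0.4196y = -0.0137−-0.0527z; -0.8298x+-0.4791y = 0.0000−0.0000z
det = 0.7293;  x = 0.0090+-0.0346z,  y = -0.0156+0.0600z
sphere 1 gives Az²+Bz+C=0 with A=1.0048, B=0.1452, C=-0.0264;  B²−4AC=0.1273;  roots -0.2498, 0.1053;  negative root z = -0.2498
x = 0.0177, y = -0.0306

(0.0177, -0.0306, -0.2498)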